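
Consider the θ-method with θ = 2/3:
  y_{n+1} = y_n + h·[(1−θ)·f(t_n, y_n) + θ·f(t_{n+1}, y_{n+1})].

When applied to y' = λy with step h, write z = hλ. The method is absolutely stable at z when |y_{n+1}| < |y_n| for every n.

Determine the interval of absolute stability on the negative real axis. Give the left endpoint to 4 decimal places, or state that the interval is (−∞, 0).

With y'=λy (z=hλ):
  y_{n+1} = y_n + z·[1/3·y_n + 2/3·y_{n+1}] ⇒ (1 − 2/3z)y_{n+1} = (1 + 1/3z)y_n
  R(z) = (1 + 1/3z)/(1 − 2/3z).

Find x<0 with |R(x)|<1.
x=-1.6: |R|=0.2258
x=-2: |R|=0.1429
x=-10: |R|=0.3043
x=-100: |R|=0.4778
θ=2/3≥1/2 ⇒ |1+1/3x|<|1−2/3x| ∀x<0 ⇒ unbounded interval.

(−∞, 0) — no finite endpoint.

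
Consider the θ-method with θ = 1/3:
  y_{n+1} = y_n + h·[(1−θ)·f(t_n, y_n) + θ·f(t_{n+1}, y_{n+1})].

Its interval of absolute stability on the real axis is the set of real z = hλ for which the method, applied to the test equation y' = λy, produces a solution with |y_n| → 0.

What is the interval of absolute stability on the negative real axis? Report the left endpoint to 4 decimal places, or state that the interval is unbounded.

With y'=λy (z=hλ):
  y_{n+1} = y_n + z·[2/3·y_n + 1/3·y_{n+1}] ⇒ (1 − 1/3z)y_{n+1} = (1 + 2/3z)y_n
  so R(z) = (1 + 2/3z)/(1 − 1/3z).

Boundary: |R(x)|=1, x<0.
x=-1.16: |R|=0.1635
R=−1: 1+2/3x = −1+1/3x ⇒ -1/3x=2 ⇒ x=2/(-1/3)=-6.0000
Confirm numerically:
  x=-4.715: |R|=0.83344 <1
  x=-4.089: |R|=0.73043 <1
  x=-3.558: |R|=0.62763 <1
  x=-2.978: |R|=0.49448 <1
  x=-6.346: |R|=1.03702 >1
  x=-6.241: |R|=1.02608 >1
So |R|<1 on (-6.0000, 0).

(-6.0000, 0).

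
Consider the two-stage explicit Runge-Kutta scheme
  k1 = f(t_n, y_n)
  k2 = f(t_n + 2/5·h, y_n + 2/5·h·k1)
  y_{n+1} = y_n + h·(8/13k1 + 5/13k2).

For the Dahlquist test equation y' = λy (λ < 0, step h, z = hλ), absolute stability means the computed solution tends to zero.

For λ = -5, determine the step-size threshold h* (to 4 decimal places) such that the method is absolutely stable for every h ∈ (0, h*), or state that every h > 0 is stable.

(-6.5000,0); λ=-5 ⇒ h* = (13/2)/5 = 1.3000.

With y'=λy (z=hλ):
  k1=λy_n ⇒ h·k1=z·y_n;  k2=λ(1+2/5z)y_n ⇒ h·k2=z(1+2/5z)y_n
  y_{n+1}/y_n = 1 + 8/13z + 5/13z(1+2/5z) = 1 + z + 2/13z²
  R(z) = 1 + z + 2/13z².

Find x<0 with |R(x)|<1.
x=-0.97: |R|=0.1748
R=1: x+2/13x²=0 ⇒ x=−13/2=-6.5000; min R=1−1/(4·2/13)=-0.6250>−1
Confirm numerically:
  x=-6.370: |R|=0.87260 <1
  x=-5.860: |R|=0.42302 <1
  x=-5.796: |R|=0.37225 <1
  x=-6.814: |R|=1.32917 >1
  x=-6.547: |R|=1.04734 >1
Stable set (-6.5000, 0).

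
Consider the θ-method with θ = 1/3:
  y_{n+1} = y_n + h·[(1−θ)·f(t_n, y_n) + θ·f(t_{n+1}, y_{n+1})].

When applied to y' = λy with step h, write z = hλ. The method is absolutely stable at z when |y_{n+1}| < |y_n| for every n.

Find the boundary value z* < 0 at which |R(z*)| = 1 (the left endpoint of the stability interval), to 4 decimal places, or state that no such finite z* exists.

left endpoint -6.0000.

On y'=λy, z=hλ:
  y_{n+1} = y_n + z·[2/3·y_n + 1/3·y_{n+1}] ⇒ (1 − 1/3z)y_{n+1} = (1 + 2/3z)y_n
  Hence R(z) = (1 + 2/3z)/(1 − 1/3z).

Find x<0 with |R(x)|<1.
x=-1.33: |R|=0.0785
R=−1: 1+2/3x = −1+1/3x ⇒ -1/3x=2 ⇒ x=2/(-1/3)=-6.0000
Confirm numerically:
  x=-5.322: |R|=0.91853 <1
  x=-4.783: |R|=0.84363 <1
  x=-4.665: |R|=0.82583 <1
  x=-2.737: |R|=0.43124 <1
  x=-6.454: |R|=1.04802 >1
  x=-6.083: |R|=1.00914 >1
So |R|<1 on (-6.0000, 0).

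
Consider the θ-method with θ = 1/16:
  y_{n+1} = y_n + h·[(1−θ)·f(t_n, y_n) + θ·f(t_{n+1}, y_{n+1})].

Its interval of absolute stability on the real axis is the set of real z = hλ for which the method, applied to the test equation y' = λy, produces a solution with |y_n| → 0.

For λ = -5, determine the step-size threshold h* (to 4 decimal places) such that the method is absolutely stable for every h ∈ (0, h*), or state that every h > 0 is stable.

With y'=λy (z=hλ):
  y_{n+1} = y_n + z·[15/16·y_n + 1/16·y_{n+1}] ⇒ (1 − 1/16z)y_{n+1} = (1 + 15/16z)y_n
  so R(z) = (1 + 15/16z)/(1 − 1/16z).

Need |R(x)|<1, x<0.
x=-0.95: |R|=0.1032
R=−1: 1+15/16x = −1+1/16x ⇒ -7/8x=2 ⇒ x=2/(-7/8)=-2.2857
Confirm numerically:
  x=-1.659: |R|=0.50314 <1
  x=-1.191: |R|=0.10849 <1
  x=-0.925: |R|=0.12555 <1
  x=-2.838: |R|=1.41045 >1
  x=-2.779: |R|=1.36775 >1
Stable set (-2.2857, 0).

(-2.2857,0); λ=-5 ⇒ h* = (16/7)/5 = 0.4571.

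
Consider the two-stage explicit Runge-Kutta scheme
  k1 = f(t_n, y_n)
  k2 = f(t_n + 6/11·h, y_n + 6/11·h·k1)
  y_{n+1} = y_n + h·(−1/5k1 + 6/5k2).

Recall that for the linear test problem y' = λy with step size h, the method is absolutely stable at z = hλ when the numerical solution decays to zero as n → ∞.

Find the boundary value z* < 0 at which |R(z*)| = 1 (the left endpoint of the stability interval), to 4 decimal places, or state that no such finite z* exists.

Set f=λy, z=hλ:
  k1=λy_n ⇒ h·k1=z·y_n;  k2=λ(1+6/11z)y_n ⇒ h·k2=z(1+6/11z)y_n
  y_{n+1}/y_n = 1 − 1/5z + 6/5z(1+6/11z) = 1 + z + 36/55z²
  ⇒ R(z) = 1 + z + 36/55z².

Boundary: |R(x)|=1, x<0.
x=-0.83: |R|=0.6209
R=1: x+36/55x²=0 ⇒ x=−55/36=-1.5278; min R=1−1/(4·36/55)=0.6181>−1
Confirm numerically:
  x=-1.269: |R|=0.78505 <1
  x=-1.113: |R|=0.69783 <1
  x=-0.620: |R|=0.63161 <1
  x=-2.111: |R|=1.80586 >1
  x=-1.935: |R|=1.51577 >1
  x=-1.755: |R|=1.26102 >1
So |R|<1 on (-1.5278, 0).

z* = -1.5278.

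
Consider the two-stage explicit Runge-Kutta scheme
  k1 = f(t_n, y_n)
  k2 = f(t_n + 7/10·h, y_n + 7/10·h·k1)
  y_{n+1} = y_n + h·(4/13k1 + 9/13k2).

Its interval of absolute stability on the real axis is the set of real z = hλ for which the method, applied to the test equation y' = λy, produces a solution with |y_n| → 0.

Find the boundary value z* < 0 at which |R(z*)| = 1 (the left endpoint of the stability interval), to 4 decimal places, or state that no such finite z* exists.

Test eqn y'=λy, z=hλ:
  k1=λy_n ⇒ h·k1=z·y_n;  k2=λ(1+7/10z)y_n ⇒ h·k2=z(1+7/10z)y_n
  y_{n+1}/y_n = 1 + 4/13z + 9/13z(1+7/10z) = 1 + z + 63/130z²
  Hence R(z) = 1 + z + 63/130z².

Solve |R(x)|<1 on ℝ⁻.
x=-1.63: |R|=0.6576
R=1: x+63/130x²=0 ⇒ x=−130/63=-2.0635; min R=1−1/(4·63/130)=0.4841>−1
Confirm numerically:
  x=-1.750: |R|=0.73413 <1
  x=-1.431: |R|=0.56138 <1
  x=-0.916: |R|=0.49062 <1
  x=-0.853: |R|=0.49961 <1
  x=-2.204: |R|=1.15008 >1
  x=-2.097: |R|=1.03405 >1
Stable set (-2.0635, 0).

left endpoint -2.0635.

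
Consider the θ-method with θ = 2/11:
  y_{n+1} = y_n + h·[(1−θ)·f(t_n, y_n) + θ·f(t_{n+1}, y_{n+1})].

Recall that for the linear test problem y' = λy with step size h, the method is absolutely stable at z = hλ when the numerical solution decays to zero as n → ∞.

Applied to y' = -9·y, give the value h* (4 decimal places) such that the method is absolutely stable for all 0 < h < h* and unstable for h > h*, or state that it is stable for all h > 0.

Test eqn y'=λy, z=hλ:
  y_{n+1} = y_n + z·[9/11·y_n + 2/11·y_{n+1}] ⇒ (1 − 2/11z)y_{n+1} = (1 + 9/11z)y_n
  R(z) = (1 + 9/11z)/(1 − 2/11z).

Find x<0 with |R(x)|<1.
x=-0.75: |R|=0.3400
R=−1: 1+9/11x = −1+2/11x ⇒ -7/11x=2 ⇒ x=2/(-7/11)=-3.1429
Confirm numerically:
  x=-2.543: |R|=0.73897 <1
  x=-1.965: |R|=0.44776 <1
  x=-1.725: |R|=0.31315 <1
  x=-3.540: |R|=1.15376 >1
  x=-3.324: |R|=1.07185 >1
So |R|<1 on (-3.1429, 0).

(-3.1429,0); λ=-9 ⇒ h* = (22/7)/9 = 0.3492.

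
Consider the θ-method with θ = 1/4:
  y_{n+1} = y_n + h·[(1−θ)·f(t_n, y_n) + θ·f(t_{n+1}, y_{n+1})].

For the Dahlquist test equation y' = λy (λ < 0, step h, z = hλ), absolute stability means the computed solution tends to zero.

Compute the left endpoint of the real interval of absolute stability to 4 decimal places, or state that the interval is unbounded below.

left endpoint -4.0000.

With y'=λy (z=hλ):
  y_{n+1} = y_n + z·[3/4·y_n + 1/4·y_{n+1}] ⇒ (1 − 1/4z)y_{n+1} = (1 + 3/4z)y_n
  Hence R(z) = (1 + 3/4z)/(1 − 1/4z).

Solve |R(x)|<1 on ℝ⁻.
x=-0.63: |R|=0.4557
R=−1: 1+3/4x = −1+1/4x ⇒ -1/2x=2 ⇒ x=2/(-1/2)=-4.0000
Confirm numerically:
  x=-3.372: |R|=0.82963 <1
  x=-2.120: |R|=0.38562 <1
  x=-1.627: |R|=0.15657 <1
  x=-4.300: |R|=1.07229 >1
  x=-4.225: |R|=1.05471 >1
Stable set (-4.0000, 0).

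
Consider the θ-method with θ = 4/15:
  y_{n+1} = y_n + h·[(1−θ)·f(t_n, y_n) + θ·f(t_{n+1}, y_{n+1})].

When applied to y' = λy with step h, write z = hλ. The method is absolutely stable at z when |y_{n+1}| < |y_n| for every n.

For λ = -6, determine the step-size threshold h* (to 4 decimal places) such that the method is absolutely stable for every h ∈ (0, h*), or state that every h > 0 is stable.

(-4.2857,0); λ=-6 ⇒ h* = (30/7)/6 = 0.7143.

Test eqn y'=λy, z=hλ:
  y_{n+1} = y_n + z·[11/15·y_n + 4/15·y_{n+1}] ⇒ (1 − 4/15z)y_{n+1} = (1 + 11/15z)y_n
  ⇒ R(z) = (1 + 11/15z)/(1 − 4/15z).

Boundary: |R(x)|=1, x<0.
x=-0.81: |R|=0.3339
R=−1: 1+11/15x = −1+4/15x ⇒ -7/15x=2 ⇒ x=2/(-7/15)=-4.2857
Confirm numerically:
  x=-3.207: |R|=0.72865 <1
  x=-2.264: |R|=0.41171 <1
  x=-1.776: |R|=0.20521 <1
  x=-4.740: |R|=1.09364 >1
  x=-4.411: |R|=1.02687 >1
  x=-4.366: |R|=1.01731 >1
So |R|<1 on (-4.2857, 0).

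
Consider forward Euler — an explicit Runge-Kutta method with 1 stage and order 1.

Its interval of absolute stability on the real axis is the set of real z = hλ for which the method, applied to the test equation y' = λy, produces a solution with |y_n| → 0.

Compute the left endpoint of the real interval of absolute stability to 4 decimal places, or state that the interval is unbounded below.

z* = -2.0000.

With y'=λy (z=hλ):
  order 1, 1-stage ⇒ R(z)=1+z
  (e.g. R(-0.55)=0.45000, |R|=0.45000)

Boundary: |R(x)|=1, x<0.
x=-0.55: |R|=0.4500
|R(-2.3)|=1.3000 |R(-1.46)|=0.4600 |R(-0.96)|=0.0400
Bisect:
  x_lo=-2.7489 |R|=1.7489  x_hi=-0.2280 |R|=0.7720
  mid=-1.48845 |R|=0.48845 →hi
  mid=-2.11865 |R|=1.11865 →lo
  mid=-1.80355 |R|=0.80355 →hi
  mid=-1.96110 |R|=0.96110 →hi
  mid=-2.03988 |R|=1.03988 →lo
  mid=-2.00049 |R|=1.00049 →lo
  mid=-1.98079 |R|=0.98079 →hi
  ...
  [-2.00003,-1.99987] ⇒ x*=-2.0000
Interval (-2.0000, 0).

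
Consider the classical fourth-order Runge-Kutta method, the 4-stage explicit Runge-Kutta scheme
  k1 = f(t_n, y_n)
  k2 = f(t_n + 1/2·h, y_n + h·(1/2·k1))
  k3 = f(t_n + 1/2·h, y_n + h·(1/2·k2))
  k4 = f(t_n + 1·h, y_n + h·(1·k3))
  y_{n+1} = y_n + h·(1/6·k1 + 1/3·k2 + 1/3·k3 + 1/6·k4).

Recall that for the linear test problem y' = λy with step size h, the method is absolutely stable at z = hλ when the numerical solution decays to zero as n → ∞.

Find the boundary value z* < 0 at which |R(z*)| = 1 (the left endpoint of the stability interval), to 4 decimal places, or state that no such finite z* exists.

With y'=λy (z=hλ):
  order 4, 4-stage ⇒ R(z)=1+z+z^2/2+z^3/6+z^4/24
  (e.g. R(-0.55)=0.57733, |R|=0.57733)

Find x<0 with |R(x)|<1.
x=-0.55: |R|=0.5773
|R(-2.51)|=0.6583 |R(-2.3)|=0.4832 |R(-1.2)|=0.3184
Bisect:
  x_lo=-3.2543 |R|=1.9701  x_hi=-0.3651 |R|=0.6942
  mid=-1.80970 |R|=0.28691 →hi
  mid=-2.53199 |R|=0.68061 →hi
  mid=-2.89314 |R|=1.17516 →lo
  mid=-2.71257 |R|=0.89578 →hi
  mid=-2.80286 |R|=1.02680 →lo
  mid=-2.75771 |R|=0.95921 →hi
  mid=-2.78028 |R|=0.99247 →hi
  mid=-2.79157 |R|=1.00950 →lo
  mid=-2.78593 |R|=1.00095 →lo
  ...
  [-2.78540,-2.78522] ⇒ x*=-2.7853
Interval (-2.7853, 0).

left endpoint -2.7853.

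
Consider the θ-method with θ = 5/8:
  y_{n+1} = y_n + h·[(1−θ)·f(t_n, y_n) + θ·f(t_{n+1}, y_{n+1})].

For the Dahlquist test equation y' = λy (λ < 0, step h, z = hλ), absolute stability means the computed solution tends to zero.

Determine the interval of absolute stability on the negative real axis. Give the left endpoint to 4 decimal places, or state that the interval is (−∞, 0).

interval (−∞, 0).

With y'=λy (z=hλ):
  y_{n+1} = y_n + z·[3/8·y_n + 5/8·y_{n+1}] ⇒ (1 − 5/8z)y_{n+1} = (1 + 3/8z)y_n
  ⇒ R(z) = (1 + 3/8z)/(1 − 5/8z).

Boundary: |R(x)|=1, x<0.
x=-0.75: |R|=0.4894
x=-2: |R|=0.1111
x=-10: |R|=0.3793
x=-100: |R|=0.5748
θ=5/8≥1/2 ⇒ |1+3/8x|<|1−5/8x| ∀x<0 ⇒ interval (−∞,0).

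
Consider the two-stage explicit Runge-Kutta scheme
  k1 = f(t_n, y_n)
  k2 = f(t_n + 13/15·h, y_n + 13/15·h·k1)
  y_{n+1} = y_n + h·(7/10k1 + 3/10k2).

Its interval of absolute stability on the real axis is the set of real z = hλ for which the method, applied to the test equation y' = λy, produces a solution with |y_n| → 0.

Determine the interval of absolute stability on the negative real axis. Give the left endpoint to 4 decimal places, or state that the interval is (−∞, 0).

z∈(-3.8462,0).

Set f=λy, z=hλ:
  k1=λy_n ⇒ h·k1=z·y_n;  k2=λ(1+13/15z)y_n ⇒ h·k2=z(1+13/15z)y_n
  y_{n+1}/y_n = 1 + 7/10z + 3/10z(1+13/15z) = 1 + z + 13/50z²
  so R(z) = 1 + z + 13/50z².

Solve |R(x)|<1 on ℝ⁻.
x=-1.57: |R|=0.0709
R=1: x+13/50x²=0 ⇒ x=−50/13=-3.8462; min R=1−1/(4·13/50)=0.0385>−1
Confirm numerically:
  x=-3.676: |R|=0.83737 <1
  x=-3.545: |R|=0.72243 <1
  x=-3.499: |R|=0.68418 <1
  x=-4.264: |R|=1.46324 >1
  x=-4.247: |R|=1.44262 >1
  x=-4.105: |R|=1.27627 >1
Stable set (-3.8462, 0).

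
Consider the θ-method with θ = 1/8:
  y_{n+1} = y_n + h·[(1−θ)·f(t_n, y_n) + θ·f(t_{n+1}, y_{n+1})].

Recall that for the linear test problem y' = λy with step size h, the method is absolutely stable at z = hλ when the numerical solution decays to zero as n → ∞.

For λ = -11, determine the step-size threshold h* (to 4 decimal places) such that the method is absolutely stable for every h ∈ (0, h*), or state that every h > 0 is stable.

(-2.6667,0); λ=-11 ⇒ h* = (8/3)/11 = 0.2424.

Set f=λy, z=hλ:
  y_{n+1} = y_n + z·[7/8·y_n + 1/8·y_{n+1}] ⇒ (1 − 1/8z)y_{n+1} = (1 + 7/8z)y_n
  ⇒ R(z) = (1 + 7/8z)/(1 − 1/8z).

Need |R(x)|<1, x<0.
x=-0.35: |R|=0.6647
R=−1: 1+7/8x = −1+1/8x ⇒ -3/4x=2 ⇒ x=2/(-3/4)=-2.6667
Confirm numerically:
  x=-2.134: |R|=0.68463 <1
  x=-2.089: |R|=0.65646 <1
  x=-1.798: |R|=0.46805 <1
  x=-2.946: |R|=1.15312 >1
  x=-2.881: |R|=1.11819 >1
Stable set (-2.6667, 0).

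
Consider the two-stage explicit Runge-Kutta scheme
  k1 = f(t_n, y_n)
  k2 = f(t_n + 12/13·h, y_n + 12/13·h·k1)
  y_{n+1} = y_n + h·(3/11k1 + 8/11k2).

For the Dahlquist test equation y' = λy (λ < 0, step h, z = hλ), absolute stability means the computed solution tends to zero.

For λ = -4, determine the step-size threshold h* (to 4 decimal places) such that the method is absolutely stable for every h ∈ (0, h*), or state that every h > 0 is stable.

(-1.4896,0); λ=-4 ⇒ h* = (143/96)/4 = 0.3724.

Test eqn y'=λy, z=hλ:
  k1=λy_n ⇒ h·k1=z·y_n;  k2=λ(1+12/13z)y_n ⇒ h·k2=z(1+12/13z)y_n
  y_{n+1}/y_n = 1 + 3/11z + 8/11z(1+12/13z) = 1 + z + 96/143z²
  Hence R(z) = 1 + z + 96/143z².

Find x<0 with |R(x)|<1.
x=-0.58: |R|=0.6458
R=1: x+96/143x²=0 ⇒ x=−143/96=-1.4896; min R=1−1/(4·96/143)=0.6276>−1
Confirm numerically:
  x=-1.261: |R|=0.80649 <1
  x=-1.154: |R|=0.74002 <1
  x=-1.065: |R|=0.69644 <1
  x=-0.602: |R|=0.64129 <1
  x=-1.835: |R|=1.42551 >1
  x=-1.755: |R|=1.31271 >1
So |R|<1 on (-1.4896, 0).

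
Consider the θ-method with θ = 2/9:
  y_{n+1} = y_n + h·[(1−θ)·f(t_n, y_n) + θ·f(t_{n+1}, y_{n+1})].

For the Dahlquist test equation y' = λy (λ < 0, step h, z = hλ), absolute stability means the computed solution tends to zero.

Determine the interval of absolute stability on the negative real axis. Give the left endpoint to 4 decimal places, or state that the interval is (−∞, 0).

Test eqn y'=λy, z=hλ:
  y_{n+1} = y_n + z·[7/9·y_n + 2/9·y_{n+1}] ⇒ (1 − 2/9z)y_{n+1} = (1 + 7/9z)y_n
  ⇒ R(z) = (1 + 7/9z)/(1 − 2/9z).

Find x<0 with |R(x)|<1.
x=-1.55: |R|=0.1529
R=−1: 1+7/9x = −1+2/9x ⇒ -5/9x=2 ⇒ x=2/(-5/9)=-3.6000
Confirm numerically:
  x=-2.656: |R|=0.67021 <1
  x=-2.467: |R|=0.59344 <1
  x=-1.895: |R|=0.33346 <1
  x=-1.601: |R|=0.18087 <1
  x=-3.894: |R|=1.08756 >1
  x=-3.852: |R|=1.07543 >1
Stable set (-3.6000, 0).

(-3.6000, 0).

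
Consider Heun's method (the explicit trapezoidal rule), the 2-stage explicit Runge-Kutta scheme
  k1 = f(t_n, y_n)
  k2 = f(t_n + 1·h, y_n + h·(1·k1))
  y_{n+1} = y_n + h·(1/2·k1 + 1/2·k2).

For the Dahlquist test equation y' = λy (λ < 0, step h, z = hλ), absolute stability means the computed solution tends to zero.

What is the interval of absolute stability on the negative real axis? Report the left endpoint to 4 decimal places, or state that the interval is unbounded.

(-2.0000, 0).

With y'=λy (z=hλ):
  order 2, 2-stage ⇒ R(z)=1+z+z^2/2
  (e.g. R(-1.56)=0.65680, |R|=0.65680)

Find x<0 with |R(x)|<1.
x=-1.56: |R|=0.6568
|R(-2.14)|=1.1498 |R(-1.36)|=0.5648 |R(-1.05)|=0.5012
Bisect:
  x_lo=-2.6138 |R|=1.8021  x_hi=-0.3343 |R|=0.7216
  mid=-1.47404 |R|=0.61236 →hi
  mid=-2.04391 |R|=1.04488 →lo
  mid=-1.75898 |R|=0.78802 →hi
  mid=-1.90145 |R|=0.90630 →hi
  mid=-1.97268 |R|=0.97305 →hi
  mid=-2.00830 |R|=1.00833 →lo
  mid=-1.99049 |R|=0.99053 →hi
  mid=-1.99939 |R|=0.99939 →hi
  mid=-2.00384 |R|=1.00385 →lo
  mid=-2.00162 |R|=1.00162 →lo
  ...
  [-2.00009,-1.99995] ⇒ x*=-2.0000
Interval (-2.0000, 0).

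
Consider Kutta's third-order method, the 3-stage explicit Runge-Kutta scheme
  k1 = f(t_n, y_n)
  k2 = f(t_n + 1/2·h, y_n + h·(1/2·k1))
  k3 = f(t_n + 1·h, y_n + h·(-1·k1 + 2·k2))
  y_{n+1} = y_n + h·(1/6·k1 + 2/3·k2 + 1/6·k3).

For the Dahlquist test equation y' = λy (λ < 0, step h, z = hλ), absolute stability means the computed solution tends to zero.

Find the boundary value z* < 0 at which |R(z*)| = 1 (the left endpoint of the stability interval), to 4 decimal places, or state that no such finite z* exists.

left endpoint -2.5127.

With y'=λy (z=hλ):
  order 3, 3-stage ⇒ R(z)=1+z+z^2/2+z^3/6
  (e.g. R(-0.7)=0.48783, |R|=0.48783)

Need |R(x)|<1, x<0.
x=-0.7: |R|=0.4878
|R(-2.81)|=1.5600 |R(-1.35)|=0.1512 |R(-0.69)|=0.4933
Bisect:
  x_lo=-2.8163 |R|=1.5734  x_hi=-0.1218 |R|=0.8853
  mid=-1.46901 |R|=0.08163 →hi
  mid=-2.14264 |R|=0.48663 →hi
  mid=-2.47945 |R|=0.94609 →hi
  mid=-2.64786 |R|=1.23637 →lo
  mid=-2.56366 |R|=1.08569 →lo
  mid=-2.52155 |R|=1.01454 →lo
  mid=-2.50050 |R|=0.97998 →hi
  mid=-2.51103 |R|=0.99718 →hi
  ...
  [-2.51284,-2.51267] ⇒ x*=-2.5127
Stable set (-2.5127, 0).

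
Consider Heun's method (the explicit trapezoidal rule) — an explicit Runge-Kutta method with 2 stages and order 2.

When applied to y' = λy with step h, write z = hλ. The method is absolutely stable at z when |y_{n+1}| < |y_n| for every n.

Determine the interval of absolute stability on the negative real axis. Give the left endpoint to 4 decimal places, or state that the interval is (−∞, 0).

With y'=λy (z=hλ):
  order 2, 2-stage ⇒ R(z)=1+z+z^2/2
  (e.g. R(-1.77)=0.79645, |R|=0.79645)

Find x<0 with |R(x)|<1.
x=-1.77: |R|=0.7964
|R(-1.07)|=0.5025 |R(-1.02)|=0.5002 |R(-0.68)|=0.5512
Bisect:
  x_lo=-2.8227 |R|=2.1611  x_hi=-0.2934 |R|=0.7496
  mid=-1.55807 |R|=0.65572 →hi
  mid=-2.19039 |R|=1.20851 →lo
  mid=-1.87423 |R|=0.88214 →hi
  mid=-2.03231 |R|=1.03283 →lo
  mid=-1.95327 |R|=0.95436 →hi
  mid=-1.99279 |R|=0.99281 →hi
  mid=-2.01255 |R|=1.01263 →lo
  mid=-2.00267 |R|=1.00267 →lo
  mid=-1.99773 |R|=0.99773 →hi
  mid=-2.00020 |R|=1.00020 →lo
  ...
  [-2.00004,-1.99989] ⇒ x*=-2.0000
Interval (-2.0000, 0).

z∈(-2.0000,0).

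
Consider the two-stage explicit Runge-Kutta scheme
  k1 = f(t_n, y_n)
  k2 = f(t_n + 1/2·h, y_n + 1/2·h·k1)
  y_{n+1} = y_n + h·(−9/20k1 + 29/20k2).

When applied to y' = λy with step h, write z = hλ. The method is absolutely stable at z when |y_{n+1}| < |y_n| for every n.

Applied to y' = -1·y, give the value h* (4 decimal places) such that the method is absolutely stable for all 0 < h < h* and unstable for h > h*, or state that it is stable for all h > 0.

With y'=λy (z=hλ):
  k1=λy_n ⇒ h·k1=z·y_n;  k2=λ(1+1/2z)y_n ⇒ h·k2=z(1+1/2z)y_n
  y_{n+1}/y_n = 1 − 9/20z + 29/20z(1+1/2z) = 1 + z + 29/40z²
  ⇒ R(z) = 1 + z + 29/40z².

Solve |R(x)|<1 on ℝ⁻.
x=-0.38: |R|=0.7247
R=1: x+29/40x²=0 ⇒ x=−40/29=-1.3793; min R=1−1/(4·29/40)=0.6552>−1
Confirm numerically:
  x=-1.350: |R|=0.97131 <1
  x=-1.030: |R|=0.73915 <1
  x=-0.844: |R|=0.67244 <1
  x=-0.599: |R|=0.66113 <1
  x=-1.865: |R|=1.65671 >1
  x=-1.695: |R|=1.38794 >1
  x=-1.577: |R|=1.22602 >1
Interval (-1.3793, 0).

(-1.3793,0); λ=-1 ⇒ h* = (40/29)/1 = 1.3793.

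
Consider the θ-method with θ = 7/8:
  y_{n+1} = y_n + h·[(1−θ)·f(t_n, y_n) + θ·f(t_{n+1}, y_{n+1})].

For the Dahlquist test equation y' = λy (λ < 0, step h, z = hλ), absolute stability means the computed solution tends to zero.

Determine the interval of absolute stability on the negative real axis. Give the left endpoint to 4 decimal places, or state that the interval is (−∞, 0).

With y'=λy (z=hλ):
  y_{n+1} = y_n + z·[1/8·y_n + 7/8·y_{n+1}] ⇒ (1 − 7/8z)y_{n+1} = (1 + 1/8z)y_n
  R(z) = (1 + 1/8z)/(1 − 7/8z).

Find x<0 with |R(x)|<1.
x=-0.87: |R|=0.5060
x=-2: |R|=0.2727
x=-10: |R|=0.0256
x=-100: |R|=0.1299
θ=7/8≥1/2 ⇒ |1+1/8x|<|1−7/8x| ∀x<0 ⇒ stable on all of ℝ⁻.

(−∞, 0) — no finite endpoint.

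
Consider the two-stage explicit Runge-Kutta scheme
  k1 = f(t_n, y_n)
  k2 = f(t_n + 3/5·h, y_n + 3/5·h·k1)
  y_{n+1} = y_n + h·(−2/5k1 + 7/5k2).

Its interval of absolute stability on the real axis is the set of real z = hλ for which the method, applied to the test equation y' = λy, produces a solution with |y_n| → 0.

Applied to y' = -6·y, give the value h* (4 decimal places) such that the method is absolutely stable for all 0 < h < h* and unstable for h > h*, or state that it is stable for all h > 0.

With y'=λy (z=hλ):
  k1=λy_n ⇒ h·k1=z·y_n;  k2=λ(1+3/5z)y_n ⇒ h·k2=z(1+3/5z)y_n
  y_{n+1}/y_n = 1 − 2/5z + 7/5z(1+3/5z) = 1 + z + 21/25z²
  so R(z) = 1 + z + 21/25z².

Find x<0 with |R(x)|<1.
x=-0.57: |R|=0.7029
R=1: x+21/25x²=0 ⇒ x=−25/21=-1.1905; min R=1−1/(4·21/25)=0.7024>−1
Confirm numerically:
  x=-0.986: |R|=0.83064 <1
  x=-0.956: |R|=0.81171 <1
  x=-0.791: |R|=0.73457 <1
  x=-1.738: |R|=1.79934 >1
  x=-1.560: |R|=1.48422 >1
  x=-1.544: |R|=1.45851 >1
So |R|<1 on (-1.1905, 0).

(-1.1905,0); λ=-6 ⇒ h* = (25/21)/6 = 0.1984.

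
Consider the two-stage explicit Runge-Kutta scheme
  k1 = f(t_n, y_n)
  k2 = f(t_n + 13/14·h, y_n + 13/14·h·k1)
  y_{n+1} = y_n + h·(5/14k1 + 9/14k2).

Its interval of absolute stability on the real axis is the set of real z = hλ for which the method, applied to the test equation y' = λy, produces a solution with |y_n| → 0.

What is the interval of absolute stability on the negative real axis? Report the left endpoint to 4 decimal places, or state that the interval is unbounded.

With y'=λy (z=hλ):
  k1=λy_n ⇒ h·k1=z·y_n;  k2=λ(1+13/14z)y_n ⇒ h·k2=z(1+13/14z)y_n
  y_{n+1}/y_n = 1 + 5/14z + 9/14z(1+13/14z) = 1 + z + 117/196z²
  Hence R(z) = 1 + z + 117/196z².

Find x<0 with |R(x)|<1.
x=-1.09: |R|=0.6192
R=1: x+117/196x²=0 ⇒ x=−196/117=-1.6752; min R=1−1/(4·117/196)=0.5812>−1
Confirm numerically:
  x=-1.555: |R|=0.88841 <1
  x=-1.421: |R|=0.78436 <1
  x=-1.125: |R|=0.63050 <1
  x=-1.011: |R|=0.59914 <1
  x=-2.080: |R|=1.50260 >1
  x=-1.906: |R|=1.26258 >1
  x=-1.720: |R|=1.04598 >1
Stable set (-1.6752, 0).

(-1.6752, 0).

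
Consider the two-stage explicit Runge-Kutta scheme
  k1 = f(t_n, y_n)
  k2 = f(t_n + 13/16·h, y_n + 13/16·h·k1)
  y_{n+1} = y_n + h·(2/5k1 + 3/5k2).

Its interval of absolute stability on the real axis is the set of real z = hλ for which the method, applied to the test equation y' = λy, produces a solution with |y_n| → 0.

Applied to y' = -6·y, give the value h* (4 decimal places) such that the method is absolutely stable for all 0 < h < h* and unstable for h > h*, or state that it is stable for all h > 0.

(-2.0513,0); λ=-6 ⇒ h* = (80/39)/6 = 0.3419.

With y'=λy (z=hλ):
  k1=λy_n ⇒ h·k1=z·y_n;  k2=λ(1+13/16z)y_n ⇒ h·k2=z(1+13/16z)y_n
  y_{n+1}/y_n = 1 + 2/5z + 3/5z(1+13/16z) = 1 + z + 39/80z²
  so R(z) = 1 + z + 39/80z².

Need |R(x)|<1, x<0.
x=-0.58: |R|=0.5840
R=1: x+39/80x²=0 ⇒ x=−80/39=-2.0513; min R=1−1/(4·39/80)=0.4872>−1
Confirm numerically:
  x=-2.016: |R|=0.96532 <1
  x=-1.894: |R|=0.85478 <1
  x=-1.646: |R|=0.67479 <1
  x=-0.945: |R|=0.49035 <1
  x=-2.519: |R|=1.57436 >1
  x=-2.482: |R|=1.52116 >1
So |R|<1 on (-2.0513, 0).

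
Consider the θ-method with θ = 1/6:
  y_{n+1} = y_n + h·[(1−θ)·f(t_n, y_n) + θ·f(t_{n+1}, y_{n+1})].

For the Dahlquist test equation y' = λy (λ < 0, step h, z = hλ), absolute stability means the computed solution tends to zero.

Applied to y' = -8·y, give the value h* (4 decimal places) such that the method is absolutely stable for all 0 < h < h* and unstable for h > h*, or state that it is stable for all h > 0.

On y'=λy, z=hλ:
  y_{n+1} = y_n + z·[5/6·y_n + 1/6·y_{n+1}] ⇒ (1 − 1/6z)y_{n+1} = (1 + 5/6z)y_n
  Hence R(z) = (1 + 5/6z)/(1 − 1/6z).

Need |R(x)|<1, x<0.
x=-1.09: |R|=0.0776
R=−1: 1+5/6x = −1+1/6x ⇒ -2/3x=2 ⇒ x=2/(-2/3)=-3.0000
Confirm numerically:
  x=-2.846: |R|=0.93036 <1
  x=-1.458: |R|=0.17297 <1
  x=-1.423: |R|=0.15021 <1
  x=-3.540: |R|=1.22642 >1
  x=-3.023: |R|=1.01020 >1
Stable set (-3.0000, 0).

(-3.0000,0); λ=-8 ⇒ h* = (3)/8 = 0.3750.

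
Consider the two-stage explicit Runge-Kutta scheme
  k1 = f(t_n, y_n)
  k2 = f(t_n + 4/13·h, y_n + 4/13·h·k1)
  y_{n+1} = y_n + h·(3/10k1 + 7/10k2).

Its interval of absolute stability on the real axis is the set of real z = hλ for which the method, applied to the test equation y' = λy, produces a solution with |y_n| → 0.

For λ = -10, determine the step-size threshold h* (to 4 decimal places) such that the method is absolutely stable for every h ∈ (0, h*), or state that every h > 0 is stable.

(-4.6429,0); λ=-10 ⇒ h* = (65/14)/10 = 0.4643.

Test eqn y'=λy, z=hλ:
  k1=λy_n ⇒ h·k1=z·y_n;  k2=λ(1+4/13z)y_n ⇒ h·k2=z(1+4/13z)y_n
  y_{n+1}/y_n = 1 + 3/10z + 7/10z(1+4/13z) = 1 + z + 14/65z²
  Hence R(z) = 1 + z + 14/65z².

Boundary: |R(x)|=1, x<0.
x=-1.75: |R|=0.0904
R=1: x+14/65x²=0 ⇒ x=−65/14=-4.6429; min R=1−1/(4·14/65)=-0.1607>−1
Confirm numerically:
  x=-4.154: |R|=0.56262 <1
  x=-3.596: |R|=0.18918 <1
  x=-2.176: |R|=0.15616 <1
  x=-1.901: |R|=0.12264 <1
  x=-4.859: |R|=1.22621 >1
  x=-4.759: |R|=1.11905 >1
  x=-4.720: |R|=1.07842 >1
So |R|<1 on (-4.6429, 0).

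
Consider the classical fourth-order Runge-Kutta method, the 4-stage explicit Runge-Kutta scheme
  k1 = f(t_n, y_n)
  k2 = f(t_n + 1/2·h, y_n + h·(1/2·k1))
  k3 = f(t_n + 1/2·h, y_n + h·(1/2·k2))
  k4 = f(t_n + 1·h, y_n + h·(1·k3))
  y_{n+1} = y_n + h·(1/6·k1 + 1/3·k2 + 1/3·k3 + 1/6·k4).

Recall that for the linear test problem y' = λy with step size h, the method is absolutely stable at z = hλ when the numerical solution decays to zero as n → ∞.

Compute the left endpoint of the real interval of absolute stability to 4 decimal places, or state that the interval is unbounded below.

z* = -2.7853.

Set f=λy, z=hλ:
  order 4, 4-stage ⇒ R(z)=1+z+z^2/2+z^3/6+z^4/24
  (e.g. R(-0.89)=0.41470, |R|=0.41470)

Need |R(x)|<1, x<0.
x=-0.89: |R|=0.4147
|R(-2.77)|=0.9772 |R(-2.69)|=0.8656 |R(-1.04)|=0.3621
Bisect:
  x_lo=-3.2530 |R|=1.9667  x_hi=-0.2713 |R|=0.7624
  mid=-1.76216 |R|=0.28023 →hi
  mid=-2.50760 |R|=0.65593 →hi
  mid=-2.88032 |R|=1.15299 →lo
  mid=-2.69396 |R|=0.87081 →hi
  mid=-2.78714 |R|=1.00279 →lo
  mid=-2.74055 |R|=0.93461 →hi
  mid=-2.76385 |R|=0.96814 →hi
  ...
  [-2.78532,-2.78514] ⇒ x*=-2.7853
So |R|<1 on (-2.7853, 0).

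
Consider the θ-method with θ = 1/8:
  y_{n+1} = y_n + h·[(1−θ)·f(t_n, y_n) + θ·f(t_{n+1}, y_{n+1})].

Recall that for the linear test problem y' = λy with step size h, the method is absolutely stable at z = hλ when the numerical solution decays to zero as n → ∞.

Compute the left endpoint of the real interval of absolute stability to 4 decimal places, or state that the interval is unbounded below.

z* = -2.6667.

On y'=λy, z=hλ:
  y_{n+1} = y_n + z·[7/8·y_n + 1/8·y_{n+1}] ⇒ (1 − 1/8z)y_{n+1} = (1 + 7/8z)y_n
  so R(z) = (1 + 7/8z)/(1 − 1/8z).

Solve |R(x)|<1 on ℝ⁻.
x=-0.66: |R|=0.3903
R=−1: 1+7/8x = −1+1/8x ⇒ -3/4x=2 ⇒ x=2/(-3/4)=-2.6667
Confirm numerically:
  x=-2.526: |R|=0.91982 <1
  x=-2.161: |R|=0.70141 <1
  x=-1.986: |R|=0.59103 <1
  x=-1.215: |R|=0.05480 <1
  x=-3.230: |R|=1.30098 >1
  x=-3.020: |R|=1.19238 >1
Stable set (-2.6667, 0).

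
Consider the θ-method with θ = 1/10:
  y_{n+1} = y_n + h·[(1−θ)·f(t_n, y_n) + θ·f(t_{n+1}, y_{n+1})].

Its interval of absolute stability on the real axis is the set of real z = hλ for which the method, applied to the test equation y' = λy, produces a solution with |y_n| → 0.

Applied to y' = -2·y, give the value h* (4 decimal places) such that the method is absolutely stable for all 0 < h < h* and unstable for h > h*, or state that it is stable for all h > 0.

(-2.5000,0); λ=-2 ⇒ h* = (5/2)/2 = 1.2500.

With y'=λy (z=hλ):
  y_{n+1} = y_n + z·[9/10·y_n + 1/10·y_{n+1}] ⇒ (1 − 1/10z)y_{n+1} = (1 + 9/10z)y_n
  Hence R(z) = (1 + 9/10z)/(1 − 1/10z).

Solve |R(x)|<1 on ℝ⁻.
x=-0.99: |R|=0.0992
R=−1: 1+9/10x = −1+1/10x ⇒ -4/5x=2 ⇒ x=2/(-4/5)=-2.5000
Confirm numerically:
  x=-2.307: |R|=0.87454 <1
  x=-1.392: |R|=0.22191 <1
  x=-1.101: |R|=0.00820 <1
  x=-2.942: |R|=1.27322 >1
  x=-2.911: |R|=1.25467 >1
  x=-2.832: |R|=1.20698 >1
So |R|<1 on (-2.5000, 0).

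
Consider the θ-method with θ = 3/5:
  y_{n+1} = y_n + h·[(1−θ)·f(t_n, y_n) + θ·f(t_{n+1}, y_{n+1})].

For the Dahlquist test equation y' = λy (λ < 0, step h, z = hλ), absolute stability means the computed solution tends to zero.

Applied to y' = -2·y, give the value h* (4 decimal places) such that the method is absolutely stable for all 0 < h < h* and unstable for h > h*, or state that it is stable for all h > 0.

unbounded; (−∞, 0). Any h>0 works for λ=-2.

With y'=λy (z=hλ):
  y_{n+1} = y_n + z·[2/5·y_n + 3/5·y_{n+1}] ⇒ (1 − 3/5z)y_{n+1} = (1 + 2/5z)y_n
  Hence R(z) = (1 + 2/5z)/(1 − 3/5z).

Find x<0 with |R(x)|<1.
x=-0.86: |R|=0.4327
x=-2: |R|=0.0909
x=-10: |R|=0.4286
x=-100: |R|=0.6393
θ=3/5≥1/2 ⇒ |1+2/5x|<|1−3/5x| ∀x<0 ⇒ unbounded interval.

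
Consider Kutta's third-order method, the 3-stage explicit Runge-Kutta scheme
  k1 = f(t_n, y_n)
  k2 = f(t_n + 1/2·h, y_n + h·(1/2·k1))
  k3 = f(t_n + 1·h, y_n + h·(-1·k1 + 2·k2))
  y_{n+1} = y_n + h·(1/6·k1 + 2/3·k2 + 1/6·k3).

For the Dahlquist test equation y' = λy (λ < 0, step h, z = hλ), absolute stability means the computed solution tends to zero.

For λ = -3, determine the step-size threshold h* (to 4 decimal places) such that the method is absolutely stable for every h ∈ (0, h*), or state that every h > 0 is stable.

Test eqn y'=λy, z=hλ:
  order 3, 3-stage ⇒ R(z)=1+z+z^2/2+z^3/6
  (e.g. R(-1.61)=-0.00950, |R|=0.00950)

Find x<0 with |R(x)|<1.
x=-1.61: |R|=0.0095
|R(-2.64)|=1.2218 |R(-0.96)|=0.3533 |R(-0.73)|=0.4716
Bisect:
  x_lo=-3.0593 |R|=2.1517  x_hi=-0.0970 |R|=0.9076
  mid=-1.57813 |R|=0.01206 →hi
  mid=-2.31870 |R|=0.70821 →hi
  mid=-2.68898 |R|=1.31417 →lo
  mid=-2.50384 |R|=0.98542 →hi
  mid=-2.59641 |R|=1.14296 →lo
  mid=-2.55013 |R|=1.06253 →lo
  mid=-2.52698 |R|=1.02356 →lo
  ...
  [-2.51288,-2.51270] ⇒ x*=-2.5127
So |R|<1 on (-2.5127, 0).

(-2.5127,0); λ=-3 ⇒ h* = 0.8376.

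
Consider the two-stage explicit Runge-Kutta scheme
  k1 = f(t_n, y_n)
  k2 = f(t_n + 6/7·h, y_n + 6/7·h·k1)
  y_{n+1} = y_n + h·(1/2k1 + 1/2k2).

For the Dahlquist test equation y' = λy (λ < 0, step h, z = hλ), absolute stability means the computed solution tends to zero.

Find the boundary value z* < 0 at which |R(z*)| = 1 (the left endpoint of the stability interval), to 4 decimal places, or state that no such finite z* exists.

With y'=λy (z=hλ):
  k1=λy_n ⇒ h·k1=z·y_n;  k2=λ(1+6/7z)y_n ⇒ h·k2=z(1+6/7z)y_n
  y_{n+1}/y_n = 1 + 1/2z + 1/2z(1+6/7z) = 1 + z + 3/7z²
  R(z) = 1 + z + 3/7z².

Boundary: |R(x)|=1, x<0.
x=-1.25: |R|=0.4196
R=1: x+3/7x²=0 ⇒ x=−7/3=-2.3333; min R=1−1/(4·3/7)=0.4167>−1
Confirm numerically:
  x=-2.150: |R|=0.83107 <1
  x=-2.107: |R|=0.79562 <1
  x=-1.845: |R|=0.61387 <1
  x=-1.725: |R|=0.55027 <1
  x=-2.850: |R|=1.63107 >1
  x=-2.678: |R|=1.39558 >1
Interval (-2.3333, 0).

left endpoint -2.3333.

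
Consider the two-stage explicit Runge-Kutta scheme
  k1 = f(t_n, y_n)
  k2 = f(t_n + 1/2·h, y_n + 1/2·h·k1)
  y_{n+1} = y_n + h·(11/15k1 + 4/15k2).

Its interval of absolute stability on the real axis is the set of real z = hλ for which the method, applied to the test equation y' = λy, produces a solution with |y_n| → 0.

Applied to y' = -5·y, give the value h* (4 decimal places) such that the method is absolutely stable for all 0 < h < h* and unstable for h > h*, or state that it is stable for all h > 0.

(-7.5000,0); λ=-5 ⇒ h* = (15/2)/5 = 1.5000.

On y'=λy, z=hλ:
  k1=λy_n ⇒ h·k1=z·y_n;  k2=λ(1+1/2z)y_n ⇒ h·k2=z(1+1/2z)y_n
  y_{n+1}/y_n = 1 + 11/15z + 4/15z(1+1/2z) = 1 + z + 2/15z²
  R(z) = 1 + z + 2/15z².

Need |R(x)|<1, x<0.
x=-1.18: |R|=0.0057
R=1: x+2/15x²=0 ⇒ x=−15/2=-7.5000; min R=1−1/(4·2/15)=-0.8750>−1
Confirm numerically:
  x=-6.717: |R|=0.29875 <1
  x=-3.902: |R|=0.87192 <1
  x=-3.724: |R|=0.87491 <1
  x=-7.967: |R|=1.49608 >1
  x=-7.860: |R|=1.37728 >1
  x=-7.801: |R|=1.31308 >1
So |R|<1 on (-7.5000, 0).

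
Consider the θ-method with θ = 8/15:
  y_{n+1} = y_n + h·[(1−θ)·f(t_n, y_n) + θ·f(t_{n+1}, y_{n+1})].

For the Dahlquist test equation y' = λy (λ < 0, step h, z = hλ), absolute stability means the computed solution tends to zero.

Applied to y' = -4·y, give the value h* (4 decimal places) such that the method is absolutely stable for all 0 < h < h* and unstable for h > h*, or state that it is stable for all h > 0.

With y'=λy (z=hλ):
  y_{n+1} = y_n + z·[7/15·y_n + 8/15·y_{n+1}] ⇒ (1 − 8/15z)y_{n+1} = (1 + 7/15z)y_n
  ⇒ R(z) = (1 + 7/15z)/(1 − 8/15z).

Solve |R(x)|<1 on ℝ⁻.
x=-1.24: |R|=0.2536
x=-2: |R|=0.0323
x=-10: |R|=0.5789
x=-100: |R|=0.8405
θ=8/15≥1/2 ⇒ |1+7/15x|<|1−8/15x| ∀x<0 ⇒ stable on all of ℝ⁻.

unbounded; (−∞, 0). Any h>0 works for λ=-4.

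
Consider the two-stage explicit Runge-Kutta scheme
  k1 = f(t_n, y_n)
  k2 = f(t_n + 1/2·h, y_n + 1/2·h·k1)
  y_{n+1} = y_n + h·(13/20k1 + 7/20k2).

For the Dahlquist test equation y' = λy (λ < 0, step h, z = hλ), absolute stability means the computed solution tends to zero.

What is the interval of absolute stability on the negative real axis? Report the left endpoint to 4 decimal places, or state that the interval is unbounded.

z∈(-5.7143,0).

With y'=λy (z=hλ):
  k1=λy_n ⇒ h·k1=z·y_n;  k2=λ(1+1/2z)y_n ⇒ h·k2=z(1+1/2z)y_n
  y_{n+1}/y_n = 1 + 13/20z + 7/20z(1+1/2z) = 1 + z + 7/40z²
  Hence R(z) = 1 + z + 7/40z².

Need |R(x)|<1, x<0.
x=-1.66: |R|=0.1778
R=1: x+7/40x²=0 ⇒ x=−40/7=-5.7143; min R=1−1/(4·7/40)=-0.4286>−1
Confirm numerically:
  x=-5.070: |R|=0.42836 <1
  x=-4.714: |R|=0.17481 <1
  x=-3.149: |R|=0.41366 <1
  x=-2.371: |R|=0.38721 <1
  x=-6.054: |R|=1.35991 >1
  x=-5.975: |R|=1.27261 >1
Stable set (-5.7143, 0).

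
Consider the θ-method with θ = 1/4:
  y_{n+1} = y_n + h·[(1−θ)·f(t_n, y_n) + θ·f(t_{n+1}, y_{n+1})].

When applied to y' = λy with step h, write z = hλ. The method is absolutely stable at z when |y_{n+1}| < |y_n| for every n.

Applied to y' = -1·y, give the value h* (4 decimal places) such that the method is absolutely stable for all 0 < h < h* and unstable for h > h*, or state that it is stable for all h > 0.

(-4.0000,0); λ=-1 ⇒ h* = (4)/1 = 4.0000.

Set f=λy, z=hλ:
  y_{n+1} = y_n + z·[3/4·y_n + 1/4·y_{n+1}] ⇒ (1 − 1/4z)y_{n+1} = (1 + 3/4z)y_n
  Hence R(z) = (1 + 3/4z)/(1 − 1/4z).

Find x<0 with |R(x)|<1.
x=-1.24: |R|=0.0534
R=−1: 1+3/4x = −1+1/4x ⇒ -1/2x=2 ⇒ x=2/(-1/2)=-4.0000
Confirm numerically:
  x=-3.932: |R|=0.98285 <1
  x=-3.851: |R|=0.96204 <1
  x=-3.050: |R|=0.73050 <1
  x=-2.792: |R|=0.64429 <1
  x=-4.592: |R|=1.13780 >1
  x=-4.499: |R|=1.11743 >1
Interval (-4.0000, 0).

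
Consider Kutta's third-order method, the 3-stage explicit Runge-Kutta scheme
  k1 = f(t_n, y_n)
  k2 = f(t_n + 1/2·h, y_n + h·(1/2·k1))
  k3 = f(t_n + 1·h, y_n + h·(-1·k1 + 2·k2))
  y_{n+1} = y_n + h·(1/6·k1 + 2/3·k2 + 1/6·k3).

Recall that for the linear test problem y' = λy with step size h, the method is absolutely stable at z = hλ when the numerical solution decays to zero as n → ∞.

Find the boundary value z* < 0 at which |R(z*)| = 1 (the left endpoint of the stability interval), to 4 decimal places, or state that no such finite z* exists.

z* = -2.5127.

Test eqn y'=λy, z=hλ:
  order 3, 3-stage ⇒ R(z)=1+z+z^2/2+z^3/6
  (e.g. R(-1.64)=-0.03036, |R|=0.03036)

Boundary: |R(x)|=1, x<0.
x=-1.64: |R|=0.0304
|R(-1.56)|=0.0241 |R(-1.27)|=0.1951 |R(-0.54)|=0.5796
Bisect:
  x_lo=-3.0357 |R|=2.0904  x_hi=-0.1608 |R|=0.8514
  mid=-1.59822 |R|=0.00146 →hi
  mid=-2.31694 |R|=0.70580 →hi
  mid=-2.67629 |R|=1.28987 →lo
  mid=-2.49661 |R|=0.97367 →hi
  mid=-2.58645 |R|=1.12537 →lo
  mid=-2.54153 |R|=1.04797 →lo
  mid=-2.51907 |R|=1.01044 →lo
  mid=-2.50784 |R|=0.99196 →hi
  mid=-2.51346 |R|=1.00117 →lo
  mid=-2.51065 |R|=0.99656 →hi
  ...
  [-2.51276,-2.51258] ⇒ x*=-2.5127
Stable set (-2.5127, 0).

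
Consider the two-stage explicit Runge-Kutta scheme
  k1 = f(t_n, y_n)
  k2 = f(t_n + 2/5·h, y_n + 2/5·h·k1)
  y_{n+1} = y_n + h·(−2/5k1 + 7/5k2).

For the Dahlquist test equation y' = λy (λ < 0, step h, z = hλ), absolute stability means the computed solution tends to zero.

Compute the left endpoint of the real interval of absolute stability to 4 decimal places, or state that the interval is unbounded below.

z* = -1.7857.

With y'=λy (z=hλ):
  k1=λy_n ⇒ h·k1=z·y_n;  k2=λ(1+2/5z)y_n ⇒ h·k2=z(1+2/5z)y_n
  y_{n+1}/y_n = 1 − 2/5z + 7/5z(1+2/5z) = 1 + z + 14/25z²
  Hence R(z) = 1 + z + 14/25z².

Find x<0 with |R(x)|<1.
x=-1.63: |R|=0.8579
R=1: x+14/25x²=0 ⇒ x=−25/14=-1.7857; min R=1−1/(4·14/25)=0.5536>−1
Confirm numerically:
  x=-1.510: |R|=0.76686 <1
  x=-1.219: |R|=0.61314 <1
  x=-0.957: |R|=0.55588 <1
  x=-0.900: |R|=0.55360 <1
  x=-2.334: |R|=1.71663 >1
  x=-2.179: |R|=1.47990 >1
Interval (-1.7857, 0).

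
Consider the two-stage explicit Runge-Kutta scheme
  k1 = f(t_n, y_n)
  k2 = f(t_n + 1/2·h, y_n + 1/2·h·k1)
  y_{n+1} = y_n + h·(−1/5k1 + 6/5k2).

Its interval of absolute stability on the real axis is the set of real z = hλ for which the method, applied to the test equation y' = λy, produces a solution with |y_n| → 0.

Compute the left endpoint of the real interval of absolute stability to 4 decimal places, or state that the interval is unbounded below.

z* = -1.6667.

Set f=λy, z=hλ:
  k1=λy_n ⇒ h·k1=z·y_n;  k2=λ(1+1/2z)y_n ⇒ h·k2=z(1+1/2z)y_n
  y_{n+1}/y_n = 1 − 1/5z + 6/5z(1+1/2z) = 1 + z + 3/5z²
  so R(z) = 1 + z + 3/5z².

Solve |R(x)|<1 on ℝ⁻.
x=-1.46: |R|=0.8190
R=1: x+3/5x²=0 ⇒ x=−5/3=-1.6667; min R=1−1/(4·3/5)=0.5833>−1
Confirm numerically:
  x=-1.587: |R|=0.92414 <1
  x=-1.091: |R|=0.62317 <1
  x=-1.022: |R|=0.60469 <1
  x=-2.001: |R|=1.40140 >1
  x=-1.972: |R|=1.36127 >1
  x=-1.838: |R|=1.18895 >1
Interval (-1.6667, 0).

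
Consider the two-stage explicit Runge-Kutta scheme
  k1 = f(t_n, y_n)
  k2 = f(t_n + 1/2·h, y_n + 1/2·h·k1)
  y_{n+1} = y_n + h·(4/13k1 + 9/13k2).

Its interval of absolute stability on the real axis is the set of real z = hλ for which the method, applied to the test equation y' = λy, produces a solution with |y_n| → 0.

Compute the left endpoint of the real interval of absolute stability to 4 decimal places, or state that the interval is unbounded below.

Test eqn y'=λy, z=hλ:
  k1=λy_n ⇒ h·k1=z·y_n;  k2=λ(1+1/2z)y_n ⇒ h·k2=z(1+1/2z)y_n
  y_{n+1}/y_n = 1 + 4/13z + 9/13z(1+1/2z) = 1 + z + 9/26z²
  R(z) = 1 + z + 9/26z².

Boundary: |R(x)|=1, x<0.
x=-0.98: |R|=0.3524
R=1: x+9/26x²=0 ⇒ x=−26/9=-2.8889; min R=1−1/(4·9/26)=0.2778>−1
Confirm numerically:
  x=-2.329: |R|=0.54862 <1
  x=-1.995: |R|=0.38270 <1
  x=-1.319: |R|=0.28322 <1
  x=-3.060: |R|=1.18125 >1
  x=-2.989: |R|=1.10358 >1
Stable set (-2.8889, 0).

left endpoint -2.8889.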